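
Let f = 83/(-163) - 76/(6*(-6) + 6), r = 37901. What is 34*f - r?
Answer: -92499679/2445 ≈ -37832.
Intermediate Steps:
f = 4949/2445 (f = 83*(-1/163) - 76/(-36 + 6) = -83/163 - 76/(-30) = -83/163 - 76*(-1/30) = -83/163 + 38/15 = 4949/2445 ≈ 2.0241)
34*f - r = 34*(4949/2445) - 1*37901 = 168266/2445 - 37901 = -92499679/2445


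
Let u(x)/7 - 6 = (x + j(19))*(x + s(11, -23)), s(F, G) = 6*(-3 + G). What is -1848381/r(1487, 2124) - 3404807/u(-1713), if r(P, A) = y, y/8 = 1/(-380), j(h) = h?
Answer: 277976853623569/3166092 ≈ 8.7798e+7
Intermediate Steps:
s(F, G) = -18 + 6*G
u(x) = 42 + 7*(-156 + x)*(19 + x) (u(x) = 42 + 7*((x + 19)*(x + (-18 + 6*(-23)))) = 42 + 7*((19 + x)*(x + (-18 - 138))) = 42 + 7*((19 + x)*(x - 156)) = 42 + 7*((19 + x)*(-156 + x)) = 42 + 7*((-156 + x)*(19 + x)) = 42 + 7*(-156 + x)*(19 + x))
y = -2/95 (y = 8/(-380) = 8*(-1/380) = -2/95 ≈ -0.021053)
r(P, A) = -2/95
-1848381/r(1487, 2124) - 3404807/u(-1713) = -1848381/(-2/95) - 3404807/(-20706 - 959*(-1713) + 7*(-1713)²) = -1848381*(-95/2) - 3404807/(-20706 + 1642767 + 7*2934369) = 175596195/2 - 3404807/(-20706 + 1642767 + 20540583) = 175596195/2 - 3404807/22162644 = 175596195/2 - 3404807*1/22162644 = 175596195/2 - 486401/3166092 = 277976853623569/3166092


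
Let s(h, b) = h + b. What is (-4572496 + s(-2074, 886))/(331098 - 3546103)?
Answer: 4573684/3215005 ≈ 1.4226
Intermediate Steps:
s(h, b) = b + h
(-4572496 + s(-2074, 886))/(331098 - 3546103) = (-4572496 + (886 - 2074))/(331098 - 3546103) = (-4572496 - 1188)/(-3215005) = -4573684*(-1/3215005) = 4573684/3215005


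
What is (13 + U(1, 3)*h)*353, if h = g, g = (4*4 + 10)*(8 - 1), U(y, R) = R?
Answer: 197327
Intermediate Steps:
g = 182 (g = (16 + 10)*7 = 26*7 = 182)
h = 182
(13 + U(1, 3)*h)*353 = (13 + 3*182)*353 = (13 + 546)*353 = 559*353 = 197327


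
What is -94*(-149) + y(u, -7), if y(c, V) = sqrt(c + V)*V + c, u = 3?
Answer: 14009 - 14*I ≈ 14009.0 - 14.0*I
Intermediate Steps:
y(c, V) = c + V*sqrt(V + c) (y(c, V) = sqrt(V + c)*V + c = V*sqrt(V + c) + c = c + V*sqrt(V + c))
-94*(-149) + y(u, -7) = -94*(-149) + (3 - 7*sqrt(-7 + 3)) = 14006 + (3 - 14*I) = 14009 - 14*I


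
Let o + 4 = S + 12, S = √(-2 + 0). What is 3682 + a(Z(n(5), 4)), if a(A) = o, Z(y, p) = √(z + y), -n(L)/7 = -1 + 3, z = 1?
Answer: 3690 + I*√2 ≈ 3690.0 + 1.4142*I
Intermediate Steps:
S = I*√2 (S = √(-2) = I*√2 ≈ 1.4142*I)
n(L) = -14 (n(L) = -7*(-1 + 3) = -7*2 = -14)
o = 8 + I*√2 (o = -4 + (I*√2 + 12) = -4 + (12 + I*√2) = 8 + I*√2 ≈ 8.0 + 1.4142*I)
Z(y, p) = √(1 + y)
a(A) = 8 + I*√2
3682 + a(Z(n(5), 4)) = 3682 + (8 + I*√2) = 3690 + I*√2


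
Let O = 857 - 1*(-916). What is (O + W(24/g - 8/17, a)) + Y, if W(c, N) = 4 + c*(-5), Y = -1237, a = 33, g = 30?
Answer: 9152/17 ≈ 538.35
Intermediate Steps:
O = 1773 (O = 857 + 916 = 1773)
W(c, N) = 4 - 5*c
(O + W(24/g - 8/17, a)) + Y = (1773 + (4 - 5*(24/30 - 8/17))) - 1237 = (1773 + (4 - 5*(24*(1/30) - 8*1/17))) - 1237 = (1773 + (4 - 5*(⅘ - 8/17))) - 1237 = (1773 + (4 - 5*28/85)) - 1237 = (1773 + (4 - 28/17)) - 1237 = (1773 + 40/17) - 1237 = 30181/17 - 1237 = 9152/17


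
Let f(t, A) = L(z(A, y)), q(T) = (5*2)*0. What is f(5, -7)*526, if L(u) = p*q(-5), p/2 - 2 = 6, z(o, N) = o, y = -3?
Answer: 0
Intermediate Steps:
p = 16 (p = 4 + 2*6 = 4 + 12 = 16)
q(T) = 0 (q(T) = 10*0 = 0)
L(u) = 0 (L(u) = 16*0 = 0)
f(t, A) = 0
f(5, -7)*526 = 0*526 = 0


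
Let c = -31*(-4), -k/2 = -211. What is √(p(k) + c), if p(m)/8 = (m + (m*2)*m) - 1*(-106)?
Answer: 2*√713423 ≈ 1689.3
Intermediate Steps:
k = 422 (k = -2*(-211) = 422)
c = 124
p(m) = 848 + 8*m + 16*m² (p(m) = 8*((m + (m*2)*m) - 1*(-106)) = 8*((m + (2*m)*m) + 106) = 8*((m + 2*m²) + 106) = 8*(106 + m + 2*m²) = 848 + 8*m + 16*m²)
√(p(k) + c) = √((848 + 8*422 + 16*422²) + 124) = √((848 + 3376 + 16*178084) + 124) = √((848 + 3376 + 2849344) + 124) = √(2853568 + 124) = √2853692 = 2*√713423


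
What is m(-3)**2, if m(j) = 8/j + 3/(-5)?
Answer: 2401/225 ≈ 10.671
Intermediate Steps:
m(j) = -3/5 + 8/j (m(j) = 8/j + 3*(-1/5) = 8/j - 3/5 = -3/5 + 8/j)
m(-3)**2 = (-3/5 + 8/(-3))**2 = (-3/5 + 8*(-1/3))**2 = (-3/5 - 8/3)**2 = (-49/15)**2 = 2401/225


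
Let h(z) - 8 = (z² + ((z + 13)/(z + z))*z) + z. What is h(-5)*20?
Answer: 640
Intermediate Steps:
h(z) = 29/2 + z² + 3*z/2 (h(z) = 8 + ((z² + ((z + 13)/(z + z))*z) + z) = 8 + ((z² + ((13 + z)/((2*z)))*z) + z) = 8 + ((z² + ((13 + z)*(1/(2*z)))*z) + z) = 8 + ((z² + ((13 + z)/(2*z))*z) + z) = 8 + ((z² + (13/2 + z/2)) + z) = 8 + ((13/2 + z² + z/2) + z) = 8 + (13/2 + z² + 3*z/2) = 29/2 + z² + 3*z/2)
h(-5)*20 = (29/2 + (-5)² + (3/2)*(-5))*20 = (29/2 + 25 - 15/2)*20 = 32*20 = 640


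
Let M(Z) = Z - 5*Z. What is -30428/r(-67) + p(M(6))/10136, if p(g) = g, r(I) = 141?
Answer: -38552699/178647 ≈ -215.80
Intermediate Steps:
M(Z) = -4*Z
-30428/r(-67) + p(M(6))/10136 = -30428/141 - 4*6/10136 = -30428*1/141 - 24*1/10136 = -30428/141 - 3/1267 = -38552699/178647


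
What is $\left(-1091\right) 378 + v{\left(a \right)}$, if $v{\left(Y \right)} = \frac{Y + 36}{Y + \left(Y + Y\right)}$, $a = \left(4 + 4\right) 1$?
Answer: $- \frac{2474377}{6} \approx -4.124 \cdot 10^{5}$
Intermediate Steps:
$a = 8$ ($a = 8 \cdot 1 = 8$)
$v{\left(Y \right)} = \frac{36 + Y}{3 Y}$ ($v{\left(Y \right)} = \frac{36 + Y}{Y + 2 Y} = \frac{36 + Y}{3 Y}$)
$\left(-1091\right) 378 + v{\left(a \right)} = \left(-1091\right) 378 + \frac{36 + 8}{3 \cdot 8} = -412398 + \frac{1}{3} \cdot \frac{1}{8} \cdot 44 = -412398 + \frac{11}{6} = - \frac{2474377}{6}$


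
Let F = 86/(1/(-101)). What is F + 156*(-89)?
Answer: -22570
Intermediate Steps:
F = -8686 (F = 86/(-1/101) = 86*(-101) = -8686)
F + 156*(-89) = -8686 + 156*(-89) = -8686 - 13884 = -22570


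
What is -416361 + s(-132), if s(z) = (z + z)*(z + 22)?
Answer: -387321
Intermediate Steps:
s(z) = 2*z*(22 + z) (s(z) = (2*z)*(22 + z) = 2*z*(22 + z))
-416361 + s(-132) = -416361 + 2*(-132)*(22 - 132) = -416361 + 2*(-132)*(-110) = -416361 + 29040 = -387321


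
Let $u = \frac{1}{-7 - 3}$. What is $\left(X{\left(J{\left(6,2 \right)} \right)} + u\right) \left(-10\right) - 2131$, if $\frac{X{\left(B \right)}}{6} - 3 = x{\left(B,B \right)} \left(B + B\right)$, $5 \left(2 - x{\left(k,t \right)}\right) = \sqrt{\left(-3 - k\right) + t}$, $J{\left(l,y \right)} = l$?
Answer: $-3750 + 144 i \sqrt{3} \approx -3750.0 + 249.42 i$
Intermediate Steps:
$u = - \frac{1}{10}$ ($u = \frac{1}{-10} = - \frac{1}{10} \approx -0.1$)
$x{\left(k,t \right)} = 2 - \frac{\sqrt{-3 + t - k}}{5}$ ($x{\left(k,t \right)} = 2 - \frac{\sqrt{\left(-3 - k\right) + t}}{5} = 2 - \frac{\sqrt{-3 + t - k}}{5}$)
$X{\left(B \right)} = 18 + 12 B \left(2 - \frac{i \sqrt{3}}{5}\right)$ ($X{\left(B \right)} = 18 + 6 \left(2 - \frac{\sqrt{-3 + B - B}}{5}\right) \left(B + B\right) = 18 + 6 \left(2 - \frac{\sqrt{-3}}{5}\right) 2 B = 18 + 6 \left(2 - \frac{i \sqrt{3}}{5}\right) 2 B = 18 + 6 \cdot 2 B \left(2 - \frac{i \sqrt{3}}{5}\right) = 18 + 12 B \left(2 - \frac{i \sqrt{3}}{5}\right)$)
$\left(X{\left(J{\left(6,2 \right)} \right)} + u\right) \left(-10\right) - 2131 = \left(\left(18 + \frac{12}{5} \cdot 6 \left(10 - i \sqrt{3}\right)\right) - \frac{1}{10}\right) \left(-10\right) - 2131 = \left(\left(18 + \left(144 - \frac{72 i \sqrt{3}}{5}\right)\right) - \frac{1}{10}\right) \left(-10\right) - 2131 = \left(\left(162 - \frac{72 i \sqrt{3}}{5}\right) - \frac{1}{10}\right) \left(-10\right) - 2131 = \left(\frac{1619}{10} - \frac{72 i \sqrt{3}}{5}\right) \left(-10\right) - 2131 = \left(-1619 + 144 i \sqrt{3}\right) - 2131 = -3750 + 144 i \sqrt{3}$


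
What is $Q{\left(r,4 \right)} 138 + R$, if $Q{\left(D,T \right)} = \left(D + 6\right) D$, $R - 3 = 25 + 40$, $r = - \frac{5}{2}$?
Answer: $- \frac{2279}{2} \approx -1139.5$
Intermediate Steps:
$r = - \frac{5}{2}$ ($r = \left(-5\right) \frac{1}{2} = - \frac{5}{2} \approx -2.5$)
$R = 68$ ($R = 3 + \left(25 + 40\right) = 3 + 65 = 68$)
$Q{\left(D,T \right)} = D \left(6 + D\right)$ ($Q{\left(D,T \right)} = \left(6 + D\right) D = D \left(6 + D\right)$)
$Q{\left(r,4 \right)} 138 + R = - \frac{5 \left(6 - \frac{5}{2}\right)}{2} \cdot 138 + 68 = \left(- \frac{5}{2}\right) \frac{7}{2} \cdot 138 + 68 = \left(- \frac{35}{4}\right) 138 + 68 = - \frac{2415}{2} + 68 = - \frac{2279}{2}$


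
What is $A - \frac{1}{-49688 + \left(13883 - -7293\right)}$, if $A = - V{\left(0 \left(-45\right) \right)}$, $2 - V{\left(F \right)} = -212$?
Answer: $- \frac{6101567}{28512} \approx -214.0$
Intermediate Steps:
$V{\left(F \right)} = 214$ ($V{\left(F \right)} = 2 - -212 = 2 + 212 = 214$)
$A = -214$ ($A = \left(-1\right) 214 = -214$)
$A - \frac{1}{-49688 + \left(13883 - -7293\right)} = -214 - \frac{1}{-49688 + \left(13883 - -7293\right)} = -214 - \frac{1}{-49688 + \left(13883 + 7293\right)} = -214 - \frac{1}{-49688 + 21176} = -214 - \frac{1}{-28512} = -214 - - \frac{1}{28512} = -214 + \frac{1}{28512} = - \frac{6101567}{28512}$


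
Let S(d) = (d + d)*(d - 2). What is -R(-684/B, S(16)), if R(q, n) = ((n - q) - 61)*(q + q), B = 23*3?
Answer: 4162824/529 ≈ 7869.2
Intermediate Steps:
B = 69
S(d) = 2*d*(-2 + d) (S(d) = (2*d)*(-2 + d) = 2*d*(-2 + d))
R(q, n) = 2*q*(-61 + n - q) (R(q, n) = (-61 + n - q)*(2*q) = 2*q*(-61 + n - q))
-R(-684/B, S(16)) = -2*(-684/69)*(-61 + 2*16*(-2 + 16) - (-684)/69) = -2*(-684*1/69)*(-61 + 2*16*14 - (-684)/69) = -2*(-228)*(-61 + 448 - 1*(-228/23))/23 = -2*(-228)*(-61 + 448 + 228/23)/23 = -2*(-228)*9129/(23*23) = -1*(-4162824/529) = 4162824/529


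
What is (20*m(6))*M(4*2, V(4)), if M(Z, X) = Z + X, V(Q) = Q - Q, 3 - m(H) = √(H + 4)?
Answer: 480 - 160*√10 ≈ -25.964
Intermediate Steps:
m(H) = 3 - √(4 + H) (m(H) = 3 - √(H + 4) = 3 - √(4 + H))
V(Q) = 0
M(Z, X) = X + Z
(20*m(6))*M(4*2, V(4)) = (20*(3 - √(4 + 6)))*(0 + 4*2) = (20*(3 - √10))*(0 + 8) = (60 - 20*√10)*8 = 480 - 160*√10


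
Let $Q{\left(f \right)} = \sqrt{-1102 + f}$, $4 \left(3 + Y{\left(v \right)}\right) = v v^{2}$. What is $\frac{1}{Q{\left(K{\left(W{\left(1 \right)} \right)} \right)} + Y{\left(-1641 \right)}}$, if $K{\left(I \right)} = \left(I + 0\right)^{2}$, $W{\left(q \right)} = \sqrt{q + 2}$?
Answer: $- \frac{17676070932}{19527717724568476873} - \frac{16 i \sqrt{1099}}{19527717724568476873} \approx -9.0518 \cdot 10^{-10} - 2.7162 \cdot 10^{-17} i$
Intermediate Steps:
$W{\left(q \right)} = \sqrt{2 + q}$
$Y{\left(v \right)} = -3 + \frac{v^{3}}{4}$ ($Y{\left(v \right)} = -3 + \frac{v v^{2}}{4} = -3 + \frac{v^{3}}{4}$)
$K{\left(I \right)} = I^{2}$
$\frac{1}{Q{\left(K{\left(W{\left(1 \right)} \right)} \right)} + Y{\left(-1641 \right)}} = \frac{1}{\sqrt{-1102 + \left(\sqrt{2 + 1}\right)^{2}} + \left(-3 + \frac{\left(-1641\right)^{3}}{4}\right)} = \frac{1}{\sqrt{-1102 + \left(\sqrt{3}\right)^{2}} + \left(-3 + \frac{1}{4} \left(-4419017721\right)\right)} = \frac{1}{\sqrt{-1102 + 3} - \frac{4419017733}{4}} = \frac{1}{\sqrt{-1099} - \frac{4419017733}{4}} = \frac{1}{i \sqrt{1099} - \frac{4419017733}{4}} = \frac{1}{- \frac{4419017733}{4} + i \sqrt{1099}}$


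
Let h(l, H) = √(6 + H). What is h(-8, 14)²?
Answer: 20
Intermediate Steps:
h(-8, 14)² = (√(6 + 14))² = (√20)² = (2*√5)² = 20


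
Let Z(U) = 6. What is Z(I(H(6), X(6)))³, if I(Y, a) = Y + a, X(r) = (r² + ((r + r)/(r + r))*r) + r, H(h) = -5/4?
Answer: 216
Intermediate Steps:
H(h) = -5/4 (H(h) = -5*¼ = -5/4)
X(r) = r² + 2*r (X(r) = (r² + ((2*r)/((2*r)))*r) + r = (r² + ((2*r)*(1/(2*r)))*r) + r = (r² + 1*r) + r = (r² + r) + r = (r + r²) + r = r² + 2*r)
Z(I(H(6), X(6)))³ = 6³ = 216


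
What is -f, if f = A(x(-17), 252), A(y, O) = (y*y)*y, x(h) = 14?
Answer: -2744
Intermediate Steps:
A(y, O) = y³ (A(y, O) = y²*y = y³)
f = 2744 (f = 14³ = 2744)
-f = -1*2744 = -2744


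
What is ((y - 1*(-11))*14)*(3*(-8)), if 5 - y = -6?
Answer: -7392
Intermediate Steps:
y = 11 (y = 5 - 1*(-6) = 5 + 6 = 11)
((y - 1*(-11))*14)*(3*(-8)) = ((11 - 1*(-11))*14)*(3*(-8)) = ((11 + 11)*14)*(-24) = (22*14)*(-24) = 308*(-24) = -7392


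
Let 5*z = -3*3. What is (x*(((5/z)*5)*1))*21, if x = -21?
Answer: 6125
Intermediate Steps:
z = -9/5 (z = (-3*3)/5 = (⅕)*(-9) = -9/5 ≈ -1.8000)
(x*(((5/z)*5)*1))*21 = -21*(5/(-9/5))*5*21 = -21*(5*(-5/9))*5*21 = -21*(-25/9*5)*21 = -(-875)/3*21 = -21*(-125/9)*21 = (875/3)*21 = 6125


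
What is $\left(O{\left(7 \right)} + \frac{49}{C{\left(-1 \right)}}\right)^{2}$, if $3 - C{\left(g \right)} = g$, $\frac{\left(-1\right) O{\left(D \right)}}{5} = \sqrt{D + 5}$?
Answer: $\frac{7201}{16} - 245 \sqrt{3} \approx 25.71$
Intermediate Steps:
$O{\left(D \right)} = - 5 \sqrt{5 + D}$ ($O{\left(D \right)} = - 5 \sqrt{D + 5} = - 5 \sqrt{5 + D}$)
$C{\left(g \right)} = 3 - g$
$\left(O{\left(7 \right)} + \frac{49}{C{\left(-1 \right)}}\right)^{2} = \left(- 5 \sqrt{5 + 7} + \frac{49}{3 - -1}\right)^{2} = \left(- 5 \sqrt{12} + \frac{49}{3 + 1}\right)^{2} = \left(- 5 \cdot 2 \sqrt{3} + \frac{49}{4}\right)^{2} = \left(- 10 \sqrt{3} + 49 \cdot \frac{1}{4}\right)^{2} = \left(- 10 \sqrt{3} + \frac{49}{4}\right)^{2} = \left(\frac{49}{4} - 10 \sqrt{3}\right)^{2}$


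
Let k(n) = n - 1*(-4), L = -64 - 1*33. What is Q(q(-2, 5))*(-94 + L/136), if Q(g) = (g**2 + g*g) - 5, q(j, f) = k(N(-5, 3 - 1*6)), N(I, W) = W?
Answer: 38643/136 ≈ 284.14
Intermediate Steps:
L = -97 (L = -64 - 33 = -97)
k(n) = 4 + n (k(n) = n + 4 = 4 + n)
q(j, f) = 1 (q(j, f) = 4 + (3 - 1*6) = 4 + (3 - 6) = 4 - 3 = 1)
Q(g) = -5 + 2*g**2 (Q(g) = (g**2 + g**2) - 5 = 2*g**2 - 5 = -5 + 2*g**2)
Q(q(-2, 5))*(-94 + L/136) = (-5 + 2*1**2)*(-94 - 97/136) = (-5 + 2*1)*(-94 - 97*1/136) = (-5 + 2)*(-94 - 97/136) = -3*(-12881/136) = 38643/136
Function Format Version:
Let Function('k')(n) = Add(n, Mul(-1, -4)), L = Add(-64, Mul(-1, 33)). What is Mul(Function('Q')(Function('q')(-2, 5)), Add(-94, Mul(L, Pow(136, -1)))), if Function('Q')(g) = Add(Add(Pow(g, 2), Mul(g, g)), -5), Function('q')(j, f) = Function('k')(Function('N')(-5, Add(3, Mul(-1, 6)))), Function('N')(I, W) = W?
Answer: Rational(38643, 136) ≈ 284.14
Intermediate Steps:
L = -97 (L = Add(-64, -33) = -97)
Function('k')(n) = Add(4, n) (Function('k')(n) = Add(n, 4) = Add(4, n))
Function('q')(j, f) = 1 (Function('q')(j, f) = Add(4, Add(3, Mul(-1, 6))) = Add(4, Add(3, -6)) = Add(4, -3) = 1)
Function('Q')(g) = Add(-5, Mul(2, Pow(g, 2))) (Function('Q')(g) = Add(Add(Pow(g, 2), Pow(g, 2)), -5) = Add(Mul(2, Pow(g, 2)), -5) = Add(-5, Mul(2, Pow(g, 2))))
Mul(Function('Q')(Function('q')(-2, 5)), Add(-94, Mul(L, Pow(136, -1)))) = Mul(Add(-5, Mul(2, Pow(1, 2))), Add(-94, Mul(-97, Pow(136, -1)))) = Mul(Add(-5, Mul(2, 1)), Add(-94, Mul(-97, Rational(1, 136)))) = Mul(Add(-5, 2), Add(-94, Rational(-97, 136))) = Mul(-3, Rational(-12881, 136)) = Rational(38643, 136)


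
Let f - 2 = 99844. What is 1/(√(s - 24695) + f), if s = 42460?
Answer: 99846/9969205951 - √17765/9969205951 ≈ 1.0002e-5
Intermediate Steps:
f = 99846 (f = 2 + 99844 = 99846)
1/(√(s - 24695) + f) = 1/(√(42460 - 24695) + 99846) = 1/(√17765 + 99846) = 1/(99846 + √17765)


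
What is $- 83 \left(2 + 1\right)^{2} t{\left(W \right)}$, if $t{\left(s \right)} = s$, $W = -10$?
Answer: $7470$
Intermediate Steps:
$- 83 \left(2 + 1\right)^{2} t{\left(W \right)} = - 83 \left(2 + 1\right)^{2} \left(-10\right) = - 83 \cdot 3^{2} \left(-10\right) = \left(-83\right) 9 \left(-10\right) = \left(-747\right) \left(-10\right) = 7470$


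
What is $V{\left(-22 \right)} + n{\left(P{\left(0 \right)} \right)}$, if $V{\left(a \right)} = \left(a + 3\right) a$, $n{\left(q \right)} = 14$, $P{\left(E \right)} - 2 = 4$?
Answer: $432$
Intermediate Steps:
$P{\left(E \right)} = 6$ ($P{\left(E \right)} = 2 + 4 = 6$)
$V{\left(a \right)} = a \left(3 + a\right)$ ($V{\left(a \right)} = \left(3 + a\right) a = a \left(3 + a\right)$)
$V{\left(-22 \right)} + n{\left(P{\left(0 \right)} \right)} = - 22 \left(3 - 22\right) + 14 = \left(-22\right) \left(-19\right) + 14 = 418 + 14 = 432$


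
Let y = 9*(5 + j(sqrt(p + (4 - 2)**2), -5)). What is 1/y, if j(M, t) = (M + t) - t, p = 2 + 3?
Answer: 1/72 ≈ 0.013889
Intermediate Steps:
p = 5
j(M, t) = M
y = 72 (y = 9*(5 + sqrt(5 + (4 - 2)**2)) = 9*(5 + sqrt(5 + 2**2)) = 9*(5 + sqrt(5 + 4)) = 9*(5 + sqrt(9)) = 9*(5 + 3) = 9*8 = 72)
1/y = 1/72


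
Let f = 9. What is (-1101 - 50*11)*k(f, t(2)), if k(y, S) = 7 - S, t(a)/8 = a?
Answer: 14859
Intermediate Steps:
t(a) = 8*a
(-1101 - 50*11)*k(f, t(2)) = (-1101 - 50*11)*(7 - 8*2) = (-1101 - 550)*(7 - 1*16) = -1651*(7 - 16) = -1651*(-9) = 14859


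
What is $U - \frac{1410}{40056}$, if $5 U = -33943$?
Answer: $- \frac{226604643}{33380} \approx -6788.6$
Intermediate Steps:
$U = - \frac{33943}{5}$ ($U = \frac{1}{5} \left(-33943\right) = - \frac{33943}{5} \approx -6788.6$)
$U - \frac{1410}{40056} = - \frac{33943}{5} - \frac{1410}{40056} = - \frac{33943}{5} - \frac{235}{6676} = - \frac{226604643}{33380}$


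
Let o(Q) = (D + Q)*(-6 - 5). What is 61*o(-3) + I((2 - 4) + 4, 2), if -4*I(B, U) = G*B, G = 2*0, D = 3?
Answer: 0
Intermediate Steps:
G = 0
I(B, U) = 0 (I(B, U) = -0*B = -¼*0 = 0)
o(Q) = -33 - 11*Q (o(Q) = (3 + Q)*(-6 - 5) = (3 + Q)*(-11) = -33 - 11*Q)
61*o(-3) + I((2 - 4) + 4, 2) = 61*(-33 - 11*(-3)) + 0 = 61*(-33 + 33) + 0 = 61*0 + 0 = 0 + 0 = 0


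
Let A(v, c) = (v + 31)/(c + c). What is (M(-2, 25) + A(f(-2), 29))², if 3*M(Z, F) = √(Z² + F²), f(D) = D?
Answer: 2525/36 + √629/3 ≈ 78.499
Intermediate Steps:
A(v, c) = (31 + v)/(2*c) (A(v, c) = (31 + v)/((2*c)) = (31 + v)*(1/(2*c)) = (31 + v)/(2*c))
M(Z, F) = √(F² + Z²)/3 (M(Z, F) = √(Z² + F²)/3 = √(F² + Z²)/3)
(M(-2, 25) + A(f(-2), 29))² = (√(25² + (-2)²)/3 + (½)*(31 - 2)/29)² = (√(625 + 4)/3 + (½)*(1/29)*29)² = (√629/3 + ½)² = (½ + √629/3)²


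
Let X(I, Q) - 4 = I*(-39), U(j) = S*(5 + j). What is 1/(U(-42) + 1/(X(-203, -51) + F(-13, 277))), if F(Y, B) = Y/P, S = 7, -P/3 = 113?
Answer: -2685232/695474749 ≈ -0.0038610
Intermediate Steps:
P = -339 (P = -3*113 = -339)
U(j) = 35 + 7*j (U(j) = 7*(5 + j) = 35 + 7*j)
F(Y, B) = -Y/339 (F(Y, B) = Y/(-339) = Y*(-1/339) = -Y/339)
X(I, Q) = 4 - 39*I (X(I, Q) = 4 + I*(-39) = 4 - 39*I)
1/(U(-42) + 1/(X(-203, -51) + F(-13, 277))) = 1/((35 + 7*(-42)) + 1/((4 - 39*(-203)) - 1/339*(-13))) = 1/((35 - 294) + 1/((4 + 7917) + 13/339)) = 1/(-259 + 1/(7921 + 13/339)) = 1/(-259 + 1/(2685232/339)) = 1/(-259 + 339/2685232) = 1/(-695474749/2685232) = -2685232/695474749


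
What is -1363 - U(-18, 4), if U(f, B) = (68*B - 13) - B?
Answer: -1618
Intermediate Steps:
U(f, B) = -13 + 67*B (U(f, B) = (-13 + 68*B) - B = -13 + 67*B)
-1363 - U(-18, 4) = -1363 - (-13 + 67*4) = -1363 - (-13 + 268) = -1363 - 1*255 = -1363 - 255 = -1618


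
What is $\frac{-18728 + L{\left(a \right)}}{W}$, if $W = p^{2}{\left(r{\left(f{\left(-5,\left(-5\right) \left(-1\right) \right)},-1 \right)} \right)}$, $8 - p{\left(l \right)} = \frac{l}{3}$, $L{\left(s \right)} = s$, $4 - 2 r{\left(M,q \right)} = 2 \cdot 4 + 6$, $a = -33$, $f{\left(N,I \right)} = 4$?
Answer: $- \frac{168849}{841} \approx -200.77$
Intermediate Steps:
$r{\left(M,q \right)} = -5$ ($r{\left(M,q \right)} = 2 - \frac{2 \cdot 4 + 6}{2} = 2 - \frac{8 + 6}{2} = 2 - 7 = -5$)
$p{\left(l \right)} = 8 - \frac{l}{3}$
$W = \frac{841}{9}$ ($W = \left(8 - - \frac{5}{3}\right)^{2} = \left(8 + \frac{5}{3}\right)^{2} = \left(\frac{29}{3}\right)^{2} = \frac{841}{9} \approx 93.444$)
$\frac{-18728 + L{\left(a \right)}}{W} = \frac{-18728 - 33}{\frac{841}{9}} = \left(-18761\right) \frac{9}{841} = - \frac{168849}{841}$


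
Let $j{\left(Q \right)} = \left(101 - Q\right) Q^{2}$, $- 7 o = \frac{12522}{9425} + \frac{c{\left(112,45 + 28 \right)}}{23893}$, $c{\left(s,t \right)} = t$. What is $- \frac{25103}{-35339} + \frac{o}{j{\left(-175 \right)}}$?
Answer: $\frac{47781836043260507933}{67265361009943687500} \approx 0.71035$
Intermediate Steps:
$o = - \frac{42839453}{225191525}$ ($o = - \frac{\frac{12522}{9425} + \frac{45 + 28}{23893}}{7} = - \frac{12522 \cdot \frac{1}{9425} + 73 \cdot \frac{1}{23893}}{7} = - \frac{\frac{12522}{9425} + \frac{73}{23893}}{7} = \left(- \frac{1}{7}\right) \frac{299876171}{225191525} = - \frac{42839453}{225191525} \approx -0.19024$)
$j{\left(Q \right)} = Q^{2} \left(101 - Q\right)$
$- \frac{25103}{-35339} + \frac{o}{j{\left(-175 \right)}} = - \frac{25103}{-35339} - \frac{42839453}{225191525 \left(-175\right)^{2} \left(101 - -175\right)} = \left(-25103\right) \left(- \frac{1}{35339}\right) - \frac{42839453}{225191525 \cdot 30625 \left(101 + 175\right)} = \frac{25103}{35339} - \frac{42839453}{225191525 \cdot 30625 \cdot 276} = \frac{25103}{35339} - \frac{42839453}{225191525 \cdot 8452500} = \frac{25103}{35339} - \frac{42839453}{1903431365062500} = \frac{47781836043260507933}{67265361009943687500}$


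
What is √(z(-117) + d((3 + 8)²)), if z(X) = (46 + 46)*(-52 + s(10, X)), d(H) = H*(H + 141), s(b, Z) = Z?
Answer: √16154 ≈ 127.10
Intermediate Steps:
d(H) = H*(141 + H)
z(X) = -4784 + 92*X (z(X) = (46 + 46)*(-52 + X) = 92*(-52 + X) = -4784 + 92*X)
√(z(-117) + d((3 + 8)²)) = √((-4784 + 92*(-117)) + (3 + 8)²*(141 + (3 + 8)²)) = √((-4784 - 10764) + 11²*(141 + 11²)) = √(-15548 + 121*(141 + 121)) = √(-15548 + 121*262) = √(-15548 + 31702) = √16154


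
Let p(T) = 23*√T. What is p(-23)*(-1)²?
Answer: 23*I*√23 ≈ 110.3*I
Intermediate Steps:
p(-23)*(-1)² = (23*√(-23))*(-1)² = (23*(I*√23))*1 = (23*I*√23)*1 = 23*I*√23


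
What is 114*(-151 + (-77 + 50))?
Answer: -20292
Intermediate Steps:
114*(-151 + (-77 + 50)) = 114*(-151 - 27) = 114*(-178) = -20292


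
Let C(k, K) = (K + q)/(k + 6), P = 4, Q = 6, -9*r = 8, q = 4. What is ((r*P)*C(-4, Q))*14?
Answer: -2240/9 ≈ -248.89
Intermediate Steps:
r = -8/9 (r = -⅑*8 = -8/9 ≈ -0.88889)
C(k, K) = (4 + K)/(6 + k) (C(k, K) = (K + 4)/(k + 6) = (4 + K)/(6 + k))
((r*P)*C(-4, Q))*14 = ((-8/9*4)*((4 + 6)/(6 - 4)))*14 = -32*10/(9*2)*14 = -16*10/9*14 = -32/9*5*14 = -160/9*14 = -2240/9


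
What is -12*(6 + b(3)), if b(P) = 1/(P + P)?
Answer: -74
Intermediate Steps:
b(P) = 1/(2*P)
-12*(6 + b(3)) = -12*(6 + (1/2)/3) = -12*(6 + (1/2)*(1/3)) = -12*(6 + 1/6) = -12*37/6 = -74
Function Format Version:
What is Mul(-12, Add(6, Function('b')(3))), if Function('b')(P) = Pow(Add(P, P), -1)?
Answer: -74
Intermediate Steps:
Function('b')(P) = Mul(Rational(1, 2), Pow(P, -1)) (Function('b')(P) = Pow(Mul(2, P), -1) = Mul(Rational(1, 2), Pow(P, -1)))
Mul(-12, Add(6, Function('b')(3))) = Mul(-12, Add(6, Mul(Rational(1, 2), Pow(3, -1)))) = Mul(-12, Add(6, Mul(Rational(1, 2), Rational(1, 3)))) = Mul(-12, Add(6, Rational(1, 6))) = Mul(-12, Rational(37, 6)) = -74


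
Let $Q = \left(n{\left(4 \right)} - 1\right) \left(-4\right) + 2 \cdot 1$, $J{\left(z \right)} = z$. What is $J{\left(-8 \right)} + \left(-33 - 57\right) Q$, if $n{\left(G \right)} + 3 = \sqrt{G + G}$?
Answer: $-1628 + 720 \sqrt{2} \approx -609.77$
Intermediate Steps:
$n{\left(G \right)} = -3 + \sqrt{2} \sqrt{G}$ ($n{\left(G \right)} = -3 + \sqrt{G + G} = -3 + \sqrt{2 G} = -3 + \sqrt{2} \sqrt{G}$)
$Q = 18 - 8 \sqrt{2}$ ($Q = \left(\left(-3 + \sqrt{2} \sqrt{4}\right) - 1\right) \left(-4\right) + 2 \cdot 1 = \left(\left(-3 + \sqrt{2} \cdot 2\right) - 1\right) \left(-4\right) + 2 = \left(\left(-3 + 2 \sqrt{2}\right) - 1\right) \left(-4\right) + 2 = \left(-4 + 2 \sqrt{2}\right) \left(-4\right) + 2 = \left(16 - 8 \sqrt{2}\right) + 2 = 18 - 8 \sqrt{2} \approx 6.6863$)
$J{\left(-8 \right)} + \left(-33 - 57\right) Q = -8 + \left(-33 - 57\right) \left(18 - 8 \sqrt{2}\right) = -8 - 90 \left(18 - 8 \sqrt{2}\right) = -8 - \left(1620 - 720 \sqrt{2}\right) = -1628 + 720 \sqrt{2}$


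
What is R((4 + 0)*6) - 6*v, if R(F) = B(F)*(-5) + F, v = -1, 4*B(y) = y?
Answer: 0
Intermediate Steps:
B(y) = y/4
R(F) = -F/4 (R(F) = (F/4)*(-5) + F = -5*F/4 + F = -F/4)
R((4 + 0)*6) - 6*v = -(4 + 0)*6/4 - 6*(-1) = -6 + 6 = 0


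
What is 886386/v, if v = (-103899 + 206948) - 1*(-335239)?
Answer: 147731/73048 ≈ 2.0224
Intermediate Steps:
v = 438288 (v = 103049 + 335239 = 438288)
886386/v = 886386/438288 = 886386*(1/438288) = 147731/73048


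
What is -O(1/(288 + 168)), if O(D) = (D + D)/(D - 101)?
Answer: 2/46055 ≈ 4.3426e-5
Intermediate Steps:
O(D) = 2*D/(-101 + D) (O(D) = (2*D)/(-101 + D) = 2*D/(-101 + D))
-O(1/(288 + 168)) = -2/((288 + 168)*(-101 + 1/(288 + 168))) = -2/(456*(-101 + 1/456)) = -2/(456*(-46055/456)) = -2*(-456)/(456*46055) = -1*(-2/46055) = 2/46055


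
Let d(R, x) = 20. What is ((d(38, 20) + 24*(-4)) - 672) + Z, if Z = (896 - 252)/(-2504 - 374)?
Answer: -1076694/1439 ≈ -748.22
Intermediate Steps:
Z = -322/1439 (Z = 644/(-2878) = 644*(-1/2878) = -322/1439 ≈ -0.22377)
((d(38, 20) + 24*(-4)) - 672) + Z = ((20 + 24*(-4)) - 672) - 322/1439 = ((20 - 96) - 672) - 322/1439 = (-76 - 672) - 322/1439 = -748 - 322/1439 = -1076694/1439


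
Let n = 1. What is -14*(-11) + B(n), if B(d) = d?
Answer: 155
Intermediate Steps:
-14*(-11) + B(n) = -14*(-11) + 1 = 154 + 1 = 155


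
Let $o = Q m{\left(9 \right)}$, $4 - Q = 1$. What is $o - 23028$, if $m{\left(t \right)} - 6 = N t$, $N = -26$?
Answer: $-23712$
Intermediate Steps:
$Q = 3$ ($Q = 4 - 1 = 3$)
$m{\left(t \right)} = 6 - 26 t$
$o = -684$ ($o = 3 \left(6 - 234\right) = 3 \left(-228\right) = -684$)
$o - 23028 = -684 - 23028 = -23712$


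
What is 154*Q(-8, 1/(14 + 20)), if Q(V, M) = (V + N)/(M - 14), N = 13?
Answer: -5236/95 ≈ -55.116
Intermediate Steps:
Q(V, M) = (13 + V)/(-14 + M) (Q(V, M) = (V + 13)/(M - 14) = (13 + V)/(-14 + M))
154*Q(-8, 1/(14 + 20)) = 154*((13 - 8)/(-14 + 1/(14 + 20))) = 154*(5/(-14 + 1/34)) = 154*(5/(-475/34)) = 154*(-34/475*5) = 154*(-34/95) = -5236/95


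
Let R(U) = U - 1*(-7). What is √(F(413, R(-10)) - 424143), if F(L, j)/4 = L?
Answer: I*√422491 ≈ 649.99*I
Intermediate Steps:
R(U) = 7 + U (R(U) = U + 7 = 7 + U)
F(L, j) = 4*L
√(F(413, R(-10)) - 424143) = √(4*413 - 424143) = √(1652 - 424143) = √(-422491) = I*√422491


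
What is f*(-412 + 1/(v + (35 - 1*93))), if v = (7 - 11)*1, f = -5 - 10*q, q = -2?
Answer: -383175/62 ≈ -6180.2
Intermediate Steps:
f = 15 (f = -5 - 10*(-2) = -5 + 20 = 15)
v = -4 (v = -4*1 = -4)
f*(-412 + 1/(v + (35 - 1*93))) = 15*(-412 + 1/(-4 + (35 - 1*93))) = 15*(-412 + 1/(-4 + (35 - 93))) = 15*(-412 + 1/(-4 - 58)) = 15*(-412 + 1/(-62)) = 15*(-412 - 1/62) = 15*(-25545/62) = -383175/62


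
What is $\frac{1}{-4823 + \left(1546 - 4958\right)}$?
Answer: $- \frac{1}{8235} \approx -0.00012143$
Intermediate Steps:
$\frac{1}{-4823 + \left(1546 - 4958\right)} = \frac{1}{-4823 - 3412} = \frac{1}{-8235} = - \frac{1}{8235}$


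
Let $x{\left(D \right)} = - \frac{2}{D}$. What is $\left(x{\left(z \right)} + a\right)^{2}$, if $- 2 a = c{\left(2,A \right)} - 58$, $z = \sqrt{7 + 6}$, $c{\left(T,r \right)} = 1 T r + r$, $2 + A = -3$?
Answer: $\frac{69293}{52} - \frac{146 \sqrt{13}}{13} \approx 1292.1$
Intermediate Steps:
$A = -5$ ($A = -2 - 3 = -5$)
$c{\left(T,r \right)} = r + T r$ ($c{\left(T,r \right)} = T r + r = r + T r$)
$z = \sqrt{13} \approx 3.6056$
$a = \frac{73}{2}$ ($a = - \frac{- 5 \left(1 + 2\right) - 58}{2} = - \frac{\left(-5\right) 3 - 58}{2} = - \frac{-15 - 58}{2} = \left(- \frac{1}{2}\right) \left(-73\right) = \frac{73}{2} \approx 36.5$)
$\left(x{\left(z \right)} + a\right)^{2} = \left(- \frac{2}{\sqrt{13}} + \frac{73}{2}\right)^{2} = \left(- 2 \frac{\sqrt{13}}{13} + \frac{73}{2}\right)^{2} = \left(- \frac{2 \sqrt{13}}{13} + \frac{73}{2}\right)^{2} = \left(\frac{73}{2} - \frac{2 \sqrt{13}}{13}\right)^{2}$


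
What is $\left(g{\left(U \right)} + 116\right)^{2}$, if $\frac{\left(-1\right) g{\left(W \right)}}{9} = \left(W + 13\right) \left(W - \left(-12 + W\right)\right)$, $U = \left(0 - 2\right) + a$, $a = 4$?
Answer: $2262016$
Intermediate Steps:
$U = 2$ ($U = \left(0 - 2\right) + 4 = -2 + 4 = 2$)
$g{\left(W \right)} = -1404 - 108 W$ ($g{\left(W \right)} = - 9 \left(W + 13\right) \left(W - \left(-12 + W\right)\right) = - 9 \left(13 + W\right) 12 = - 9 \left(156 + 12 W\right) = -1404 - 108 W$)
$\left(g{\left(U \right)} + 116\right)^{2} = \left(\left(-1404 - 216\right) + 116\right)^{2} = \left(-1620 + 116\right)^{2} = \left(-1504\right)^{2} = 2262016$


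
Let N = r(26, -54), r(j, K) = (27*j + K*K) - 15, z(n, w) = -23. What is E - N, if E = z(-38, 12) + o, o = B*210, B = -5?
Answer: -4676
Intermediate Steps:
o = -1050 (o = -5*210 = -1050)
r(j, K) = -15 + K² + 27*j (r(j, K) = (27*j + K²) - 15 = (K² + 27*j) - 15 = -15 + K² + 27*j)
N = 3603 (N = -15 + (-54)² + 27*26 = -15 + 2916 + 702 = 3603)
E = -1073 (E = -23 - 1050 = -1073)
E - N = -1073 - 1*3603 = -1073 - 3603 = -4676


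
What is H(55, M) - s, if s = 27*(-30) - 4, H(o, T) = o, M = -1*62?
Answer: 869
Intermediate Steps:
M = -62
s = -814 (s = -810 - 4 = -814)
H(55, M) - s = 55 - 1*(-814) = 55 + 814 = 869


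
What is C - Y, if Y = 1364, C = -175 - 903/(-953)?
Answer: -1465764/953 ≈ -1538.1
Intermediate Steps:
C = -165872/953 (C = -175 - 903*(-1/953) = -175 + 903/953 = -165872/953 ≈ -174.05)
C - Y = -165872/953 - 1*1364 = -165872/953 - 1364 = -1465764/953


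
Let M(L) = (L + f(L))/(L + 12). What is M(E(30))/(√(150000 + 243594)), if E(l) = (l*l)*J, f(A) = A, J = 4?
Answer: 100*√393594/19745299 ≈ 0.0031773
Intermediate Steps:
E(l) = 4*l² (E(l) = (l*l)*4 = l²*4 = 4*l²)
M(L) = 2*L/(12 + L) (M(L) = (L + L)/(L + 12) = (2*L)/(12 + L) = 2*L/(12 + L))
M(E(30))/(√(150000 + 243594)) = (2*(4*30²)/(12 + 4*30²))/(√(150000 + 243594)) = (2*(4*900)/(12 + 4*900))/(√393594) = (2*3600/(12 + 3600))*(√393594/393594) = (2*3600/3612)*(√393594/393594) = (2*3600*(1/3612))*(√393594/393594) = 600*(√393594/393594)/301 = 100*√393594/19745299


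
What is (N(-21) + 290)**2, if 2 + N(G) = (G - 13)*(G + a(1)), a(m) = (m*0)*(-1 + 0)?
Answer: 1004004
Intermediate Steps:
a(m) = 0 (a(m) = 0*(-1) = 0)
N(G) = -2 + G*(-13 + G) (N(G) = -2 + (G - 13)*(G + 0) = -2 + (-13 + G)*G = -2 + G*(-13 + G))
(N(-21) + 290)**2 = ((-2 + (-21)**2 - 13*(-21)) + 290)**2 = ((-2 + 441 + 273) + 290)**2 = (712 + 290)**2 = 1002**2 = 1004004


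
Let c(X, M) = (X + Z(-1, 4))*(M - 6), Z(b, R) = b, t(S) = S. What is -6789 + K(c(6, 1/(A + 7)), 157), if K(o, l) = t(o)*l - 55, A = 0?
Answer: -80093/7 ≈ -11442.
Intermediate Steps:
c(X, M) = (-1 + X)*(-6 + M) (c(X, M) = (X - 1)*(M - 6) = (-1 + X)*(-6 + M))
K(o, l) = -55 + l*o (K(o, l) = o*l - 55 = l*o - 55 = -55 + l*o)
-6789 + K(c(6, 1/(A + 7)), 157) = -6789 + (-55 + 157*(6 - 1/(0 + 7) - 6*6 + 6/(0 + 7))) = -6789 + (-55 + 157*(6 - 1/7 - 36 + 6/7)) = -6789 + (-55 + 157*(6 - 1*⅐ - 36 + (⅐)*6)) = -6789 + (-55 + 157*(6 - ⅐ - 36 + 6/7)) = -6789 + (-55 + 157*(-205/7)) = -6789 + (-55 - 32185/7) = -6789 - 32570/7 = -80093/7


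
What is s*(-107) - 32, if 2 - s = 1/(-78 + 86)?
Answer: -1861/8 ≈ -232.63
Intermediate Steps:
s = 15/8 (s = 2 - 1/(-78 + 86) = 2 - 1/8 = 2 - 1*⅛ = 2 - ⅛ = 15/8 ≈ 1.8750)
s*(-107) - 32 = (15/8)*(-107) - 32 = -1605/8 - 32 = -1861/8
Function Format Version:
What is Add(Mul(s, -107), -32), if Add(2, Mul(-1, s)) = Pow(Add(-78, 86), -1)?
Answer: Rational(-1861, 8) ≈ -232.63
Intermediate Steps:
s = Rational(15, 8) (s = Add(2, Mul(-1, Pow(Add(-78, 86), -1))) = Add(2, Mul(-1, Pow(8, -1))) = Add(2, Mul(-1, Rational(1, 8))) = Add(2, Rational(-1, 8)) = Rational(15, 8) ≈ 1.8750)
Add(Mul(s, -107), -32) = Add(Mul(Rational(15, 8), -107), -32) = Add(Rational(-1605, 8), -32) = Rational(-1861, 8)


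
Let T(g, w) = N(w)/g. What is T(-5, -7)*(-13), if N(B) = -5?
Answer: -13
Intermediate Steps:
T(g, w) = -5/g
T(-5, -7)*(-13) = -5/(-5)*(-13) = -5*(-⅕)*(-13) = 1*(-13) = -13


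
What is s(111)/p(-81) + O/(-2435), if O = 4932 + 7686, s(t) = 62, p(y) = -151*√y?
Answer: -12618/2435 + 62*I/1359 ≈ -5.1819 + 0.045622*I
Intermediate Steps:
O = 12618
s(111)/p(-81) + O/(-2435) = 62/((-1359*I)) + 12618/(-2435) = 62/((-1359*I)) + 12618*(-1/2435) = 62/((-1359*I)) - 12618/2435 = 62*(I/1359) - 12618/2435 = 62*I/1359 - 12618/2435 = -12618/2435 + 62*I/1359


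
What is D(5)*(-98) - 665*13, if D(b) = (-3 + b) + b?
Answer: -9331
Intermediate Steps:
D(b) = -3 + 2*b
D(5)*(-98) - 665*13 = (-3 + 2*5)*(-98) - 665*13 = (-3 + 10)*(-98) - 8645 = 7*(-98) - 8645 = -686 - 8645 = -9331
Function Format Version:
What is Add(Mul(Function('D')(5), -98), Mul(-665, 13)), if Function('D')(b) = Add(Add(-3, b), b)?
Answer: -9331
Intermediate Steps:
Function('D')(b) = Add(-3, Mul(2, b))
Add(Mul(Function('D')(5), -98), Mul(-665, 13)) = Add(Mul(Add(-3, Mul(2, 5)), -98), Mul(-665, 13)) = Add(Mul(Add(-3, 10), -98), -8645) = Add(Mul(7, -98), -8645) = Add(-686, -8645) = -9331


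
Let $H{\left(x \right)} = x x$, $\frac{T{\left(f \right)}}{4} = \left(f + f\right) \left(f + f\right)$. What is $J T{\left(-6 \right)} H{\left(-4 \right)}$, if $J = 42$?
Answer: $387072$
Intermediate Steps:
$T{\left(f \right)} = 16 f^{2}$ ($T{\left(f \right)} = 4 \left(f + f\right) \left(f + f\right) = 4 \cdot 2 f 2 f = 4 \cdot 4 f^{2} = 16 f^{2}$)
$H{\left(x \right)} = x^{2}$
$J T{\left(-6 \right)} H{\left(-4 \right)} = 42 \cdot 16 \left(-6\right)^{2} \left(-4\right)^{2} = 42 \cdot 16 \cdot 36 \cdot 16 = 42 \cdot 576 \cdot 16 = 24192 \cdot 16 = 387072$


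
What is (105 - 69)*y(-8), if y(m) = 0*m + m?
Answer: -288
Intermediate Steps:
y(m) = m (y(m) = 0 + m = m)
(105 - 69)*y(-8) = (105 - 69)*(-8) = 36*(-8) = -288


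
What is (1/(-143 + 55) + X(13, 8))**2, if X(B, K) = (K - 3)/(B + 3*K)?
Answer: 162409/10601536 ≈ 0.015319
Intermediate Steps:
X(B, K) = (-3 + K)/(B + 3*K)
(1/(-143 + 55) + X(13, 8))**2 = (1/(-143 + 55) + (-3 + 8)/(13 + 3*8))**2 = (1/(-88) + 5/(13 + 24))**2 = (-1/88 + 5/37)**2 = (403/3256)**2 = 162409/10601536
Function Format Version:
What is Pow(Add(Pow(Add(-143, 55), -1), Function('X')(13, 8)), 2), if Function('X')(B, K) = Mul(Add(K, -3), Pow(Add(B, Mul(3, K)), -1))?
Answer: Rational(162409, 10601536) ≈ 0.015319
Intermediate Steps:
Function('X')(B, K) = Mul(Pow(Add(B, Mul(3, K)), -1), Add(-3, K)) (Function('X')(B, K) = Mul(Add(-3, K), Pow(Add(B, Mul(3, K)), -1)) = Mul(Pow(Add(B, Mul(3, K)), -1), Add(-3, K)))
Pow(Add(Pow(Add(-143, 55), -1), Function('X')(13, 8)), 2) = Pow(Add(Pow(Add(-143, 55), -1), Mul(Pow(Add(13, Mul(3, 8)), -1), Add(-3, 8))), 2) = Pow(Add(Pow(-88, -1), Mul(Pow(Add(13, 24), -1), 5)), 2) = Pow(Add(Rational(-1, 88), Mul(Pow(37, -1), 5)), 2) = Pow(Add(Rational(-1, 88), Mul(Rational(1, 37), 5)), 2) = Pow(Add(Rational(-1, 88), Rational(5, 37)), 2) = Pow(Rational(403, 3256), 2) = Rational(162409, 10601536)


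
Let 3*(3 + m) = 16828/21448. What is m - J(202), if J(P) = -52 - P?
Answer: 577399/2298 ≈ 251.26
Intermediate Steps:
m = -6293/2298 (m = -3 + (16828/21448)/3 = -3 + (16828*(1/21448))/3 = -3 + (⅓)*(601/766) = -3 + 601/2298 = -6293/2298 ≈ -2.7385)
m - J(202) = -6293/2298 - (-52 - 1*202) = -6293/2298 - (-52 - 202) = -6293/2298 - 1*(-254) = -6293/2298 + 254 = 577399/2298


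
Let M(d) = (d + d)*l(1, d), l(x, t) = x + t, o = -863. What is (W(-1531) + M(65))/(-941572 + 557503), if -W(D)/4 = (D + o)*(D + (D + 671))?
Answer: 7629212/128023 ≈ 59.593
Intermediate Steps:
l(x, t) = t + x
M(d) = 2*d*(1 + d) (M(d) = (d + d)*(d + 1) = (2*d)*(1 + d) = 2*d*(1 + d))
W(D) = -4*(-863 + D)*(671 + 2*D) (W(D) = -4*(D - 863)*(D + (D + 671)) = -4*(-863 + D)*(D + (671 + D)) = -4*(-863 + D)*(671 + 2*D))
(W(-1531) + M(65))/(-941572 + 557503) = ((2316292 - 8*(-1531)² + 4220*(-1531)) + 2*65*(1 + 65))/(-941572 + 557503) = ((2316292 - 8*2343961 - 6460820) + 2*65*66)/(-384069) = ((2316292 - 18751688 - 6460820) + 8580)*(-1/384069) = (-22896216 + 8580)*(-1/384069) = -22887636*(-1/384069) = 7629212/128023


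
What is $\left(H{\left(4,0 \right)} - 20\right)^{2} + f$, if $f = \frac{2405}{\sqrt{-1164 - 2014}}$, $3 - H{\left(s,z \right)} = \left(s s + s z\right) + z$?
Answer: $1089 - \frac{2405 i \sqrt{3178}}{3178} \approx 1089.0 - 42.662 i$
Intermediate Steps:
$H{\left(s,z \right)} = 3 - z - s^{2} - s z$ ($H{\left(s,z \right)} = 3 - \left(\left(s s + s z\right) + z\right) = 3 - \left(\left(s^{2} + s z\right) + z\right) = 3 - \left(z + s^{2} + s z\right) = 3 - z - s^{2} - s z$)
$f = - \frac{2405 i \sqrt{3178}}{3178}$ ($f = \frac{2405}{\sqrt{-3178}} = \frac{2405}{i \sqrt{3178}} = 2405 \left(- \frac{i \sqrt{3178}}{3178}\right) = - \frac{2405 i \sqrt{3178}}{3178} \approx - 42.662 i$)
$\left(H{\left(4,0 \right)} - 20\right)^{2} + f = \left(\left(3 - 0 - 4^{2} - 4 \cdot 0\right) - 20\right)^{2} - \frac{2405 i \sqrt{3178}}{3178} = \left(\left(3 + 0 - 16 + 0\right) - 20\right)^{2} - \frac{2405 i \sqrt{3178}}{3178} = \left(-13 - 20\right)^{2} - \frac{2405 i \sqrt{3178}}{3178} = \left(-33\right)^{2} - \frac{2405 i \sqrt{3178}}{3178} = 1089 - \frac{2405 i \sqrt{3178}}{3178}$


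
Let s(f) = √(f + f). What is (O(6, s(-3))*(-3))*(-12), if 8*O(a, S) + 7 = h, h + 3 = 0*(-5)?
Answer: -45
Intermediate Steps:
s(f) = √2*√f (s(f) = √(2*f) = √2*√f)
h = -3 (h = -3 + 0*(-5) = -3 + 0 = -3)
O(a, S) = -5/4 (O(a, S) = -7/8 + (⅛)*(-3) = -7/8 - 3/8 = -5/4)
(O(6, s(-3))*(-3))*(-12) = -5/4*(-3)*(-12) = (15/4)*(-12) = -45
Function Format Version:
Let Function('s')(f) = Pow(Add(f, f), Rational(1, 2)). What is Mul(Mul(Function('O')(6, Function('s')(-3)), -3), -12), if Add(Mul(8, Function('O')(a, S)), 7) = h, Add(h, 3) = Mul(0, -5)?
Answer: -45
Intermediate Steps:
Function('s')(f) = Mul(Pow(2, Rational(1, 2)), Pow(f, Rational(1, 2))) (Function('s')(f) = Pow(Mul(2, f), Rational(1, 2)) = Mul(Pow(2, Rational(1, 2)), Pow(f, Rational(1, 2))))
h = -3 (h = Add(-3, Mul(0, -5)) = Add(-3, 0) = -3)
Function('O')(a, S) = Rational(-5, 4) (Function('O')(a, S) = Add(Rational(-7, 8), Mul(Rational(1, 8), -3)) = Add(Rational(-7, 8), Rational(-3, 8)) = Rational(-5, 4))
Mul(Mul(Function('O')(6, Function('s')(-3)), -3), -12) = Mul(Mul(Rational(-5, 4), -3), -12) = Mul(Rational(15, 4), -12) = -45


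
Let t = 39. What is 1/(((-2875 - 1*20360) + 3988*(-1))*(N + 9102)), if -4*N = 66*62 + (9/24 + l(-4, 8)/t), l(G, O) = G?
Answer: -1248/274476088061 ≈ -4.5468e-9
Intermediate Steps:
N = -1276789/1248 (N = -(66*62 + (9/24 - 4/39))/4 = -(4092 + (9*(1/24) - 4*1/39))/4 = -(4092 + (3/8 - 4/39))/4 = -(4092 + 85/312)/4 = -1/4*1276789/312 = -1276789/1248 ≈ -1023.1)
1/(((-2875 - 1*20360) + 3988*(-1))*(N + 9102)) = 1/(((-2875 - 1*20360) + 3988*(-1))*(-1276789/1248 + 9102)) = 1/(((-2875 - 20360) - 3988)*(10082507/1248)) = 1/((-23235 - 3988)*(10082507/1248)) = 1/(-27223*10082507/1248) = 1/(-274476088061/1248) = -1248/274476088061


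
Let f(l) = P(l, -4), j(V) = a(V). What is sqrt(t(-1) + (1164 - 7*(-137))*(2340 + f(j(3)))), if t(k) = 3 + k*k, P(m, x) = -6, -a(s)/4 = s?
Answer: 19*sqrt(13726) ≈ 2226.0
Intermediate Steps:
a(s) = -4*s
j(V) = -4*V
f(l) = -6
t(k) = 3 + k**2
sqrt(t(-1) + (1164 - 7*(-137))*(2340 + f(j(3)))) = sqrt((3 + (-1)**2) + (1164 - 7*(-137))*(2340 - 6)) = sqrt((3 + 1) + (1164 + 959)*2334) = sqrt(4 + 2123*2334) = sqrt(4 + 4955082) = sqrt(4955086) = 19*sqrt(13726)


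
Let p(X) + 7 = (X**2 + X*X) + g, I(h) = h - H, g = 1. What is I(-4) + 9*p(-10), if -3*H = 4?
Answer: 5230/3 ≈ 1743.3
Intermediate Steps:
H = -4/3 (H = -1/3*4 = -4/3 ≈ -1.3333)
I(h) = 4/3 + h (I(h) = h - 1*(-4/3) = h + 4/3 = 4/3 + h)
p(X) = -6 + 2*X**2 (p(X) = -7 + ((X**2 + X*X) + 1) = -7 + ((X**2 + X**2) + 1) = -7 + (2*X**2 + 1) = -7 + (1 + 2*X**2) = -6 + 2*X**2)
I(-4) + 9*p(-10) = (4/3 - 4) + 9*(-6 + 2*(-10)**2) = -8/3 + 9*(-6 + 2*100) = -8/3 + 9*(-6 + 200) = -8/3 + 9*194 = -8/3 + 1746 = 5230/3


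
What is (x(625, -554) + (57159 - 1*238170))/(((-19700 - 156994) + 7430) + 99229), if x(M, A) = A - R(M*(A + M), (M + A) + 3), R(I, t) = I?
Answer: 45188/14007 ≈ 3.2261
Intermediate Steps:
x(M, A) = A - M*(A + M)
(x(625, -554) + (57159 - 1*238170))/(((-19700 - 156994) + 7430) + 99229) = ((-554 - 1*625*(-554 + 625)) + (57159 - 1*238170))/(((-19700 - 156994) + 7430) + 99229) = ((-554 - 1*625*71) + (57159 - 238170))/((-176694 + 7430) + 99229) = ((-554 - 44375) - 181011)/(-169264 + 99229) = (-44929 - 181011)/(-70035) = -225940*(-1/70035) = 45188/14007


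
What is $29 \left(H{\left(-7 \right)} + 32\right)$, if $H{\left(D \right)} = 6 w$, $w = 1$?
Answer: $1102$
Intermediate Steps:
$H{\left(D \right)} = 6$ ($H{\left(D \right)} = 6 \cdot 1 = 6$)
$29 \left(H{\left(-7 \right)} + 32\right) = 29 \left(6 + 32\right) = 29 \cdot 38 = 1102$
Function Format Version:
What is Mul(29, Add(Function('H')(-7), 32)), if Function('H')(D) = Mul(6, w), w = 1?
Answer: 1102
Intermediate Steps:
Function('H')(D) = 6 (Function('H')(D) = Mul(6, 1) = 6)
Mul(29, Add(Function('H')(-7), 32)) = Mul(29, Add(6, 32)) = Mul(29, 38) = 1102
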